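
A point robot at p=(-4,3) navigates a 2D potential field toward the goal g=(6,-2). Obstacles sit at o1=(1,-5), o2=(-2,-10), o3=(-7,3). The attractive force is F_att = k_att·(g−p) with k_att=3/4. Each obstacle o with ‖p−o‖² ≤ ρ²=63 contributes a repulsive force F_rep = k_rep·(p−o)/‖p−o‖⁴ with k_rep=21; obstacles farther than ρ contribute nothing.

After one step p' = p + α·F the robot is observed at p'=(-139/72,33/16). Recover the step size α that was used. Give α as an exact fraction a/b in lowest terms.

F_att = 3/4·(g−p) = 3/4·(10,-5) = (7.5000,-3.7500)
o1: d²=89 > ρ²=63 → inactive
o2: d²=173 > ρ²=63 → inactive
o3: d²=9 ≤ ρ²=63; F_rep = 21·(3,0)/9² = (0.7778,0.0000)
F = F_att + ΣF_rep = (8.2778,-3.7500)
Δp = p'−p = (2.0694,-0.9375); α = Δx/Fx = (149/72) / (149/18) = 1/4
check: Δy/Fy = (-15/16) / (-15/4) = 1/4 ✓

α = 1/4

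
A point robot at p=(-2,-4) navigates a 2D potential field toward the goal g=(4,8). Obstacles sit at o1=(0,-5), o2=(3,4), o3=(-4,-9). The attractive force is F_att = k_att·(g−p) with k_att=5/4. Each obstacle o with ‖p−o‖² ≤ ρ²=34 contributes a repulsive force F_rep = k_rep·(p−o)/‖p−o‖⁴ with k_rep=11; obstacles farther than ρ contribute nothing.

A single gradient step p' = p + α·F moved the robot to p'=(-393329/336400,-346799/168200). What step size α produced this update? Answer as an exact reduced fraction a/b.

F_att = 5/4·(g−p) = 5/4·(6,12) = (7.5000,15.0000)
o1: d²=5 ≤ ρ²=34; F_rep = 11·(-2,1)/5² = (-0.8800,0.4400)
o2: d²=89 > ρ²=34 → inactive
o3: d²=29 ≤ ρ²=34; F_rep = 11·(2,5)/29² = (0.0262,0.0654)
F = F_att + ΣF_rep = (6.6462,15.5054)
Δp = p'−p = (0.8308,1.9382); α = Δx/Fx = (279471/336400) / (279471/42050) = 1/8
check: Δy/Fy = (326001/168200) / (326001/21025) = 1/8 ✓

α = 1/8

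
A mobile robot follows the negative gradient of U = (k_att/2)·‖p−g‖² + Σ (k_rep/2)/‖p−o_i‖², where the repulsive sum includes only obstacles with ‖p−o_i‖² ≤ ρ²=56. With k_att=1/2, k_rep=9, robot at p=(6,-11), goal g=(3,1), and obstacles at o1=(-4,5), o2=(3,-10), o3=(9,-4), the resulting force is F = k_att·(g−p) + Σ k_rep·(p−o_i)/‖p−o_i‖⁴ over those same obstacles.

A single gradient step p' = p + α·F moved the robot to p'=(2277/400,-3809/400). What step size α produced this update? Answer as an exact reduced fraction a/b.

F_att = 1/2·(g−p) = 1/2·(-3,12) = (-1.5000,6.0000)
o1: d²=356 > ρ²=56 → inactive
o2: d²=10 ≤ ρ²=56; F_rep = 9·(3,-1)/10² = (0.2700,-0.0900)
o3: d²=58 > ρ²=56 → inactive
F = F_att + ΣF_rep = (-1.2300,5.9100)
Δp = p'−p = (-0.3075,1.4775); α = Δx/Fx = (-123/400) / (-123/100) = 1/4
check: Δy/Fy = (591/400) / (591/100) = 1/4 ✓

α = 1/4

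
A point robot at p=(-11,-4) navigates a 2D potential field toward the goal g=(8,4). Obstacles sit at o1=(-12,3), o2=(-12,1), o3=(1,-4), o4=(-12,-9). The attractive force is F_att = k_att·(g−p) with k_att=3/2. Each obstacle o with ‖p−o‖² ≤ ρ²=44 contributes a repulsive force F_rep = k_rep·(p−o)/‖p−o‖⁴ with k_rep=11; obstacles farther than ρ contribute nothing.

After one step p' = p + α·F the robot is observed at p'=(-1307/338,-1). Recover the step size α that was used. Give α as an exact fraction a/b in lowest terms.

α = 1/4

F_att = 3/2·(g−p) = 3/2·(19,8) = (28.5000,12.0000)
o1: d²=50 > ρ²=44 → inactive
o2: d²=26 ≤ ρ²=44; F_rep = 11·(1,-5)/26² = (0.0163,-0.0814)
o3: d²=144 > ρ²=44 → inactive
o4: d²=26 ≤ ρ²=44; F_rep = 11·(1,5)/26² = (0.0163,0.0814)
F = F_att + ΣF_rep = (28.5325,12.0000)
Δp = p'−p = (7.1331,3.0000); α = Δx/Fx = (2411/338) / (4822/169) = 1/4
check: Δy/Fy = (3) / (12) = 1/4 ✓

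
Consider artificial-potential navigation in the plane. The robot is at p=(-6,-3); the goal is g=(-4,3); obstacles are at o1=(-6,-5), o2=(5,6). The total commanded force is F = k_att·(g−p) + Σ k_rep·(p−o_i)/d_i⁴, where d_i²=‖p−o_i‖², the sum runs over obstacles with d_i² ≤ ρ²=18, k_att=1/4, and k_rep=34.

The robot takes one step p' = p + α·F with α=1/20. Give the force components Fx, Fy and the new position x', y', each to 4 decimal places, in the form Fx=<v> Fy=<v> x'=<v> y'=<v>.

F_att = 1/4·(g−p) = 1/4·(2,6) = (0.5000,1.5000)
o1: d²=4 ≤ ρ²=18; F_rep = 34·(0,2)/4² = (0.0000,4.2500)
o2: d²=202 > ρ²=18 → inactive
F = F_att + ΣF_rep = (0.5000,5.7500)
p' = p + 1/20·F = (-5.9750,-2.7125)

Fx=0.5000 Fy=5.7500 x'=-5.9750 y'=-2.7125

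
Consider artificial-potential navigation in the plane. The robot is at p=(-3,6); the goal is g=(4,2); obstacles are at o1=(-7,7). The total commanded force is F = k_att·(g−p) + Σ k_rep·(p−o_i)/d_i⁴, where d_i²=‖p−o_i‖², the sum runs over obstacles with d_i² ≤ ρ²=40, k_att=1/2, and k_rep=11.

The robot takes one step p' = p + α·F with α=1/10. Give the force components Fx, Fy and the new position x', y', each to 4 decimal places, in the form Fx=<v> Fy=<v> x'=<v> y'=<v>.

F_att = 1/2·(g−p) = 1/2·(7,-4) = (3.5000,-2.0000)
o1: d²=17 ≤ ρ²=40; F_rep = 11·(4,-1)/17² = (0.1522,-0.0381)
F = F_att + ΣF_rep = (3.6522,-2.0381)
p' = p + 1/10·F = (-2.6348,5.7962)

Fx=3.6522 Fy=-2.0381 x'=-2.6348 y'=5.7962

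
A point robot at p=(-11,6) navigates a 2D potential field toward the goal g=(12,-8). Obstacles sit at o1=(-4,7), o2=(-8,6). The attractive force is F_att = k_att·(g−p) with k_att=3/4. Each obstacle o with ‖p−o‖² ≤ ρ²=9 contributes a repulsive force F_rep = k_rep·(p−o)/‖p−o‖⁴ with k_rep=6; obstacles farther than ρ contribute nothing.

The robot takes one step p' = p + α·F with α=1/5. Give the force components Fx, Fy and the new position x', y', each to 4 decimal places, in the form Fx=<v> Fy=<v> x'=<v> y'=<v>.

Fx=17.0278 Fy=-10.5000 x'=-7.5944 y'=3.9000

F_att = 3/4·(g−p) = 3/4·(23,-14) = (17.2500,-10.5000)
o1: d²=50 > ρ²=9 → inactive
o2: d²=9 ≤ ρ²=9; F_rep = 6·(-3,0)/9² = (-0.2222,0.0000)
F = F_att + ΣF_rep = (17.0278,-10.5000)
p' = p + 1/5·F = (-7.5944,3.9000)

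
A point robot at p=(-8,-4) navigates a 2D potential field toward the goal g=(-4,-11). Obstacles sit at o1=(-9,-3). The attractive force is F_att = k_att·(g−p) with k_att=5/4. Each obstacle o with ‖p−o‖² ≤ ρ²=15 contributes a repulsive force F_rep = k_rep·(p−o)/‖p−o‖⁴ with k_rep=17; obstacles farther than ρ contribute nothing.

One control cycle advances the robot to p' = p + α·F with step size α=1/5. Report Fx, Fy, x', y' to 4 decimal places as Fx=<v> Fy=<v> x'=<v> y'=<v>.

F_att = 5/4·(g−p) = 5/4·(4,-7) = (5.0000,-8.7500)
o1: d²=2 ≤ ρ²=15; F_rep = 17·(1,-1)/2² = (4.2500,-4.2500)
F = F_att + ΣF_rep = (9.2500,-13.0000)
p' = p + 1/5·F = (-6.1500,-6.6000)

Fx=9.2500 Fy=-13.0000 x'=-6.1500 y'=-6.6000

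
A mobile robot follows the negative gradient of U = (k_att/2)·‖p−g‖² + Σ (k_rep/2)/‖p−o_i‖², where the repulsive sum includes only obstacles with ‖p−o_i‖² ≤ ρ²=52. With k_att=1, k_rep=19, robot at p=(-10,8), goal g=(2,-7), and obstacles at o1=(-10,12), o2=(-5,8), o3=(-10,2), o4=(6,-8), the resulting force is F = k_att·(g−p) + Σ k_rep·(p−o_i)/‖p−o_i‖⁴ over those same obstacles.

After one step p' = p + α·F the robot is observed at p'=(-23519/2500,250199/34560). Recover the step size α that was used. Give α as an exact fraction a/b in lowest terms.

α = 1/20

F_att = 1·(g−p) = 1·(12,-15) = (12.0000,-15.0000)
o1: d²=16 ≤ ρ²=52; F_rep = 19·(0,-4)/16² = (0.0000,-0.2969)
o2: d²=25 ≤ ρ²=52; F_rep = 19·(-5,0)/25² = (-0.1520,0.0000)
o3: d²=36 ≤ ρ²=52; F_rep = 19·(0,6)/36² = (0.0000,0.0880)
o4: d²=512 > ρ²=52 → inactive
F = F_att + ΣF_rep = (11.8480,-15.2089)
Δp = p'−p = (0.5924,-0.7604); α = Δx/Fx = (1481/2500) / (1481/125) = 1/20
check: Δy/Fy = (-26281/34560) / (-26281/1728) = 1/20 ✓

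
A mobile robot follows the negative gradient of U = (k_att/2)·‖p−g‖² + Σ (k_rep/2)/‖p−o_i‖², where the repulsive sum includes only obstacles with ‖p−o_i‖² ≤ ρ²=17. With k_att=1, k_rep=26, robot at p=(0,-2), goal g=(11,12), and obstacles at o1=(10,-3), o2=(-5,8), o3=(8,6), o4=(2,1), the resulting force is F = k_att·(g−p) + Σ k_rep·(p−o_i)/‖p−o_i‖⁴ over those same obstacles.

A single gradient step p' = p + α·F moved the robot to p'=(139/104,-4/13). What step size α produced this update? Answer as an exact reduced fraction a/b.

F_att = 1·(g−p) = 1·(11,14) = (11.0000,14.0000)
o1: d²=101 > ρ²=17 → inactive
o2: d²=125 > ρ²=17 → inactive
o3: d²=128 > ρ²=17 → inactive
o4: d²=13 ≤ ρ²=17; F_rep = 26·(-2,-3)/13² = (-0.3077,-0.4615)
F = F_att + ΣF_rep = (10.6923,13.5385)
Δp = p'−p = (1.3365,1.6923); α = Δx/Fx = (139/104) / (139/13) = 1/8
check: Δy/Fy = (22/13) / (176/13) = 1/8 ✓

α = 1/8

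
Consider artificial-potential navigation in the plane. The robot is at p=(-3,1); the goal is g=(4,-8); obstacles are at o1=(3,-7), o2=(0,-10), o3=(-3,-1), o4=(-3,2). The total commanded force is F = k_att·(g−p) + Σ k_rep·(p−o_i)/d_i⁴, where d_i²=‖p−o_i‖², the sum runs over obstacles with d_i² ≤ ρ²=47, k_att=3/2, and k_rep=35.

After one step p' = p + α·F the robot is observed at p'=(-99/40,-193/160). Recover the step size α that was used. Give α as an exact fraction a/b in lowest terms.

α = 1/20

F_att = 3/2·(g−p) = 3/2·(7,-9) = (10.5000,-13.5000)
o1: d²=100 > ρ²=47 → inactive
o2: d²=130 > ρ²=47 → inactive
o3: d²=4 ≤ ρ²=47; F_rep = 35·(0,2)/4² = (0.0000,4.3750)
o4: d²=1 ≤ ρ²=47; F_rep = 35·(0,-1)/1² = (0.0000,-35.0000)
F = F_att + ΣF_rep = (10.5000,-44.1250)
Δp = p'−p = (0.5250,-2.2062); α = Δx/Fx = (21/40) / (21/2) = 1/20
check: Δy/Fy = (-353/160) / (-353/8) = 1/20 ✓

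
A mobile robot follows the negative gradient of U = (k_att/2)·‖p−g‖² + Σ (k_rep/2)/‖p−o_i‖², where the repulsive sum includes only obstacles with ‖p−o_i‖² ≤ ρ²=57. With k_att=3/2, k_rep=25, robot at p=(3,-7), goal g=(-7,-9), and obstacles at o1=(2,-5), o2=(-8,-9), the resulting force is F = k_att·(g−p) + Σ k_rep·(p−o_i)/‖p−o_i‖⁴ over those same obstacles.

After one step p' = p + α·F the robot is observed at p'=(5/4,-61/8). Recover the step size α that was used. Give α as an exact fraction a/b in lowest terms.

F_att = 3/2·(g−p) = 3/2·(-10,-2) = (-15.0000,-3.0000)
o1: d²=5 ≤ ρ²=57; F_rep = 25·(1,-2)/5² = (1.0000,-2.0000)
o2: d²=125 > ρ²=57 → inactive
F = F_att + ΣF_rep = (-14.0000,-5.0000)
Δp = p'−p = (-1.7500,-0.6250); α = Δx/Fx = (-7/4) / (-14) = 1/8
check: Δy/Fy = (-5/8) / (-5) = 1/8 ✓

α = 1/8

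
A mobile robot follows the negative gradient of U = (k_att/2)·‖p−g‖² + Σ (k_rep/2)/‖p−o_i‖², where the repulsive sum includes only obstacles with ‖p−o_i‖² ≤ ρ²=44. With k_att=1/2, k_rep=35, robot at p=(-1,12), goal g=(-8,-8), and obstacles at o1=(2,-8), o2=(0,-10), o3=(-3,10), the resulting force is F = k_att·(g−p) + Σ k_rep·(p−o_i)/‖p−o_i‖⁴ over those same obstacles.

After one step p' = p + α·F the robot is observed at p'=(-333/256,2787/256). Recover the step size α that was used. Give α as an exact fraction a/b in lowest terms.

F_att = 1/2·(g−p) = 1/2·(-7,-20) = (-3.5000,-10.0000)
o1: d²=409 > ρ²=44 → inactive
o2: d²=485 > ρ²=44 → inactive
o3: d²=8 ≤ ρ²=44; F_rep = 35·(2,2)/8² = (1.0938,1.0938)
F = F_att + ΣF_rep = (-2.4062,-8.9062)
Δp = p'−p = (-0.3008,-1.1133); α = Δx/Fx = (-77/256) / (-77/32) = 1/8
check: Δy/Fy = (-285/256) / (-285/32) = 1/8 ✓

α = 1/8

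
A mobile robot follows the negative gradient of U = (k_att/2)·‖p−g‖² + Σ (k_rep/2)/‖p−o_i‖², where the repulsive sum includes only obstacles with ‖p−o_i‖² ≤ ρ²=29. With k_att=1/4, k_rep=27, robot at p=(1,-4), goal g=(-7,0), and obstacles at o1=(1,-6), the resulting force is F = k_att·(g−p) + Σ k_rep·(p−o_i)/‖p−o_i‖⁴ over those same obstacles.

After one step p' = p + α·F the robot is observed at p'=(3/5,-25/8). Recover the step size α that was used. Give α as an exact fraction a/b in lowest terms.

α = 1/5

F_att = 1/4·(g−p) = 1/4·(-8,4) = (-2.0000,1.0000)
o1: d²=4 ≤ ρ²=29; F_rep = 27·(0,2)/4² = (0.0000,3.3750)
F = F_att + ΣF_rep = (-2.0000,4.3750)
Δp = p'−p = (-0.4000,0.8750); α = Δx/Fx = (-2/5) / (-2) = 1/5
check: Δy/Fy = (7/8) / (35/8) = 1/5 ✓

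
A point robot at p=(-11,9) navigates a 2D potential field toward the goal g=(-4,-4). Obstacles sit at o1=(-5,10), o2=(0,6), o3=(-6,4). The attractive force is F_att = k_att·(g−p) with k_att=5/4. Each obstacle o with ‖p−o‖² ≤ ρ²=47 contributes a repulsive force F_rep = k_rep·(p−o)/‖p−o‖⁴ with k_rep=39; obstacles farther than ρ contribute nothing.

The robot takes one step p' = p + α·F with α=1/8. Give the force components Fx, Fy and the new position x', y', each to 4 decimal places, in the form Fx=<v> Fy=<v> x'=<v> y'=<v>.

F_att = 5/4·(g−p) = 5/4·(7,-13) = (8.7500,-16.2500)
o1: d²=37 ≤ ρ²=47; F_rep = 39·(-6,-1)/37² = (-0.1709,-0.0285)
o2: d²=130 > ρ²=47 → inactive
o3: d²=50 > ρ²=47 → inactive
F = F_att + ΣF_rep = (8.5791,-16.2785)
p' = p + 1/8·F = (-9.9276,6.9652)

Fx=8.5791 Fy=-16.2785 x'=-9.9276 y'=6.9652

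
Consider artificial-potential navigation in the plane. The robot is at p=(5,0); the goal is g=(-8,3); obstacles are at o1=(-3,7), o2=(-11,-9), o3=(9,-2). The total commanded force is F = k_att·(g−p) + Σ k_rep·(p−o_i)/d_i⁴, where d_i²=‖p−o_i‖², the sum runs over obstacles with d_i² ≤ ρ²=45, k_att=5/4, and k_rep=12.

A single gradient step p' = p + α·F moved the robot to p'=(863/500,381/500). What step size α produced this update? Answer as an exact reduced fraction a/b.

α = 1/5

F_att = 5/4·(g−p) = 5/4·(-13,3) = (-16.2500,3.7500)
o1: d²=113 > ρ²=45 → inactive
o2: d²=337 > ρ²=45 → inactive
o3: d²=20 ≤ ρ²=45; F_rep = 12·(-4,2)/20² = (-0.1200,0.0600)
F = F_att + ΣF_rep = (-16.3700,3.8100)
Δp = p'−p = (-3.2740,0.7620); α = Δx/Fx = (-1637/500) / (-1637/100) = 1/5
check: Δy/Fy = (381/500) / (381/100) = 1/5 ✓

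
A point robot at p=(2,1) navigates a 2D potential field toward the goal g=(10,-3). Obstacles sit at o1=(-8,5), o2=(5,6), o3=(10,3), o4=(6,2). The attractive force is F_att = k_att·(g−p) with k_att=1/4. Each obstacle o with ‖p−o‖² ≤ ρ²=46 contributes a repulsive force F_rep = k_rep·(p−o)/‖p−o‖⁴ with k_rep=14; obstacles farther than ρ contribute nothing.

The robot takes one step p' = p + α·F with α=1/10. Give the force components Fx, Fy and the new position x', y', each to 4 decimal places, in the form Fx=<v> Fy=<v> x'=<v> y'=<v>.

Fx=1.7699 Fy=-1.1090 x'=2.1770 y'=0.8891

F_att = 1/4·(g−p) = 1/4·(8,-4) = (2.0000,-1.0000)
o1: d²=116 > ρ²=46 → inactive
o2: d²=34 ≤ ρ²=46; F_rep = 14·(-3,-5)/34² = (-0.0363,-0.0606)
o3: d²=68 > ρ²=46 → inactive
o4: d²=17 ≤ ρ²=46; F_rep = 14·(-4,-1)/17² = (-0.1938,-0.0484)
F = F_att + ΣF_rep = (1.7699,-1.1090)
p' = p + 1/10·F = (2.1770,0.8891)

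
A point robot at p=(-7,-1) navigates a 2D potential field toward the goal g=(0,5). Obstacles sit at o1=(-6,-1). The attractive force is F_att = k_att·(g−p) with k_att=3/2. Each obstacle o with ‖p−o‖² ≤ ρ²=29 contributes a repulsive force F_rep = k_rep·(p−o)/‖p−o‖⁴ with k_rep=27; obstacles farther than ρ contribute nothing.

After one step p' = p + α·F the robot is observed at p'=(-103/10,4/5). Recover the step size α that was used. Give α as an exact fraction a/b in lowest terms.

F_att = 3/2·(g−p) = 3/2·(7,6) = (10.5000,9.0000)
o1: d²=1 ≤ ρ²=29; F_rep = 27·(-1,0)/1² = (-27.0000,0.0000)
F = F_att + ΣF_rep = (-16.5000,9.0000)
Δp = p'−p = (-3.3000,1.8000); α = Δx/Fx = (-33/10) / (-33/2) = 1/5
check: Δy/Fy = (9/5) / (9) = 1/5 ✓

α = 1/5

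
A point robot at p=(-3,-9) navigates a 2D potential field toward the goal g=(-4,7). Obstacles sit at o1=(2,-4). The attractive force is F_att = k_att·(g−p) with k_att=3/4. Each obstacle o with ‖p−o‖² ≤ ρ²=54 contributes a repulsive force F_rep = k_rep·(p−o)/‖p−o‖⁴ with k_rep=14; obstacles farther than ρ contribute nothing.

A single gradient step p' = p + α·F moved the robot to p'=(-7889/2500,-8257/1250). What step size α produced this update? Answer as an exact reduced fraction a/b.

F_att = 3/4·(g−p) = 3/4·(-1,16) = (-0.7500,12.0000)
o1: d²=50 ≤ ρ²=54; F_rep = 14·(-5,-5)/50² = (-0.0280,-0.0280)
F = F_att + ΣF_rep = (-0.7780,11.9720)
Δp = p'−p = (-0.1556,2.3944); α = Δx/Fx = (-389/2500) / (-389/500) = 1/5
check: Δy/Fy = (2993/1250) / (2993/250) = 1/5 ✓

α = 1/5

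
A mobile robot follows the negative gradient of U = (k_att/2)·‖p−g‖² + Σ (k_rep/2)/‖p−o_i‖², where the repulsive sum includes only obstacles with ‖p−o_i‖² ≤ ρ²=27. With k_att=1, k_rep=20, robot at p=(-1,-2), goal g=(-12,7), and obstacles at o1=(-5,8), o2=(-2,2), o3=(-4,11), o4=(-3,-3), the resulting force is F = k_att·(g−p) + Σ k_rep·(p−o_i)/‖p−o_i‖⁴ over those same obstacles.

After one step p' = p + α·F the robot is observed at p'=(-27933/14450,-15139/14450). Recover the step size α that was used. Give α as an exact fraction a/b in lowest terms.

F_att = 1·(g−p) = 1·(-11,9) = (-11.0000,9.0000)
o1: d²=116 > ρ²=27 → inactive
o2: d²=17 ≤ ρ²=27; F_rep = 20·(1,-4)/17² = (0.0692,-0.2768)
o3: d²=178 > ρ²=27 → inactive
o4: d²=5 ≤ ρ²=27; F_rep = 20·(2,1)/5² = (1.6000,0.8000)
F = F_att + ΣF_rep = (-9.3308,9.5232)
Δp = p'−p = (-0.9331,0.9523); α = Δx/Fx = (-13483/14450) / (-13483/1445) = 1/10
check: Δy/Fy = (13761/14450) / (13761/1445) = 1/10 ✓

α = 1/10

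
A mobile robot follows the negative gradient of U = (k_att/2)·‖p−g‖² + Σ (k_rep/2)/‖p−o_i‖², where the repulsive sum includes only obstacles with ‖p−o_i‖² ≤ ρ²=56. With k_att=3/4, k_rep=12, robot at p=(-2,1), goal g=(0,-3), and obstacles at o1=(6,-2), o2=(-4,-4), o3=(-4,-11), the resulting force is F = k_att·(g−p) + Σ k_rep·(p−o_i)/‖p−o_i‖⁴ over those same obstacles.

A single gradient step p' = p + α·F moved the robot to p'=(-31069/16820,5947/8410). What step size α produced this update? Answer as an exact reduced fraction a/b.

α = 1/10

F_att = 3/4·(g−p) = 3/4·(2,-4) = (1.5000,-3.0000)
o1: d²=73 > ρ²=56 → inactive
o2: d²=29 ≤ ρ²=56; F_rep = 12·(2,5)/29² = (0.0285,0.0713)
o3: d²=148 > ρ²=56 → inactive
F = F_att + ΣF_rep = (1.5285,-2.9287)
Δp = p'−p = (0.1529,-0.2929); α = Δx/Fx = (2571/16820) / (2571/1682) = 1/10
check: Δy/Fy = (-2463/8410) / (-2463/841) = 1/10 ✓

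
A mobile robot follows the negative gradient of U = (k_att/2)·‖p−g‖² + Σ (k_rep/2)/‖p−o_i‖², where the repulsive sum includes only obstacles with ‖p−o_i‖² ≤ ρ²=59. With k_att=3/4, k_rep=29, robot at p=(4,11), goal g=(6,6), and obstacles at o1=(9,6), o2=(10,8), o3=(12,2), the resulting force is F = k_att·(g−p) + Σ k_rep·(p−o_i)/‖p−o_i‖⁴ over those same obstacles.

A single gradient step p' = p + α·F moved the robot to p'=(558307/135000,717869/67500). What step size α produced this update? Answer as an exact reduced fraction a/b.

α = 1/10

F_att = 3/4·(g−p) = 3/4·(2,-5) = (1.5000,-3.7500)
o1: d²=50 ≤ ρ²=59; F_rep = 29·(-5,5)/50² = (-0.0580,0.0580)
o2: d²=45 ≤ ρ²=59; F_rep = 29·(-6,3)/45² = (-0.0859,0.0430)
o3: d²=145 > ρ²=59 → inactive
F = F_att + ΣF_rep = (1.3561,-3.6490)
Δp = p'−p = (0.1356,-0.3649); α = Δx/Fx = (18307/135000) / (18307/13500) = 1/10
check: Δy/Fy = (-24631/67500) / (-24631/6750) = 1/10 ✓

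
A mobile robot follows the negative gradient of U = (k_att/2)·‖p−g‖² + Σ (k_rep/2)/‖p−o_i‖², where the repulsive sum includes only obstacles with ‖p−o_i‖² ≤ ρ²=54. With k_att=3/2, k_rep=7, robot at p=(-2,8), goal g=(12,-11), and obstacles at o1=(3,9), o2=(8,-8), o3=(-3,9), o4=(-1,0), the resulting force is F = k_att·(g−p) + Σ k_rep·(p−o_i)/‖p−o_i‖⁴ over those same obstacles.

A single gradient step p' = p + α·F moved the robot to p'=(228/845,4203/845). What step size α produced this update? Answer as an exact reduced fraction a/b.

F_att = 3/2·(g−p) = 3/2·(14,-19) = (21.0000,-28.5000)
o1: d²=26 ≤ ρ²=54; F_rep = 7·(-5,-1)/26² = (-0.0518,-0.0104)
o2: d²=356 > ρ²=54 → inactive
o3: d²=2 ≤ ρ²=54; F_rep = 7·(1,-1)/2² = (1.7500,-1.7500)
o4: d²=65 > ρ²=54 → inactive
F = F_att + ΣF_rep = (22.6982,-30.2604)
Δp = p'−p = (2.2698,-3.0260); α = Δx/Fx = (1918/845) / (3836/169) = 1/10
check: Δy/Fy = (-2557/845) / (-5114/169) = 1/10 ✓

α = 1/10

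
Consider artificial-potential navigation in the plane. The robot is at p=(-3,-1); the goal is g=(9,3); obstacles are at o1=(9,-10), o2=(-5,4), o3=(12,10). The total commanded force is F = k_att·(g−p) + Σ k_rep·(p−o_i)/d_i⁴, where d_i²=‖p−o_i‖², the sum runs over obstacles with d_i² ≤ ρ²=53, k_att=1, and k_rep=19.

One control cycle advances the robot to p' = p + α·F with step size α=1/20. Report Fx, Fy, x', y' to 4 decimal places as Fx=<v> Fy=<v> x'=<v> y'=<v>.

Fx=12.0452 Fy=3.8870 x'=-2.3977 y'=-0.8056

F_att = 1·(g−p) = 1·(12,4) = (12.0000,4.0000)
o1: d²=225 > ρ²=53 → inactive
o2: d²=29 ≤ ρ²=53; F_rep = 19·(2,-5)/29² = (0.0452,-0.1130)
o3: d²=346 > ρ²=53 → inactive
F = F_att + ΣF_rep = (12.0452,3.8870)
p' = p + 1/20·F = (-2.3977,-0.8056)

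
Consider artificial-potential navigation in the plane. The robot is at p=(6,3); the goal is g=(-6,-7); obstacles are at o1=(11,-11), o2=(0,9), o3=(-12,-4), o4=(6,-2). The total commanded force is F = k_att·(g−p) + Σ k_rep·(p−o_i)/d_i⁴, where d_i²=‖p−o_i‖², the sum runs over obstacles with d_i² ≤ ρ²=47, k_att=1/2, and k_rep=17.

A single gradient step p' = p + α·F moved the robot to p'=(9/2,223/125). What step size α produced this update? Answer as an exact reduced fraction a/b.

F_att = 1/2·(g−p) = 1/2·(-12,-10) = (-6.0000,-5.0000)
o1: d²=221 > ρ²=47 → inactive
o2: d²=72 > ρ²=47 → inactive
o3: d²=373 > ρ²=47 → inactive
o4: d²=25 ≤ ρ²=47; F_rep = 17·(0,5)/25² = (0.0000,0.1360)
F = F_att + ΣF_rep = (-6.0000,-4.8640)
Δp = p'−p = (-1.5000,-1.2160); α = Δx/Fx = (-3/2) / (-6) = 1/4
check: Δy/Fy = (-152/125) / (-608/125) = 1/4 ✓

α = 1/4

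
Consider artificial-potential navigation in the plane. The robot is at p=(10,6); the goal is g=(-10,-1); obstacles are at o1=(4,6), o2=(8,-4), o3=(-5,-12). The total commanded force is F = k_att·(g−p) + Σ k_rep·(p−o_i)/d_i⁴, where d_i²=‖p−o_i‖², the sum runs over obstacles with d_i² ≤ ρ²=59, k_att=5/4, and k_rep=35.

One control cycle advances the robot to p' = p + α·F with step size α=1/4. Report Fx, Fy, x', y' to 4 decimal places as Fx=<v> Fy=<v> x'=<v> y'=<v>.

Fx=-24.8380 Fy=-8.7500 x'=3.7905 y'=3.8125

F_att = 5/4·(g−p) = 5/4·(-20,-7) = (-25.0000,-8.7500)
o1: d²=36 ≤ ρ²=59; F_rep = 35·(6,0)/36² = (0.1620,0.0000)
o2: d²=104 > ρ²=59 → inactive
o3: d²=549 > ρ²=59 → inactive
F = F_att + ΣF_rep = (-24.8380,-8.7500)
p' = p + 1/4·F = (3.7905,3.8125)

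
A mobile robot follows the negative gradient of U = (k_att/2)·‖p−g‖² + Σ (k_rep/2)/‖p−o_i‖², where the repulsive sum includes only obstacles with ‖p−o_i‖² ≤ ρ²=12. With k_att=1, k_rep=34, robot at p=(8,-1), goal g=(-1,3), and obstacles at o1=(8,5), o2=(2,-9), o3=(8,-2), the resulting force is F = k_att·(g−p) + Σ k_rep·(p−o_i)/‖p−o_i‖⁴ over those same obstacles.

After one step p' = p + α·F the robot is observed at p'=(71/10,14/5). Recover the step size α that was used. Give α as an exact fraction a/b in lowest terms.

F_att = 1·(g−p) = 1·(-9,4) = (-9.0000,4.0000)
o1: d²=36 > ρ²=12 → inactive
o2: d²=100 > ρ²=12 → inactive
o3: d²=1 ≤ ρ²=12; F_rep = 34·(0,1)/1² = (0.0000,34.0000)
F = F_att + ΣF_rep = (-9.0000,38.0000)
Δp = p'−p = (-0.9000,3.8000); α = Δx/Fx = (-9/10) / (-9) = 1/10
check: Δy/Fy = (19/5) / (38) = 1/10 ✓

α = 1/10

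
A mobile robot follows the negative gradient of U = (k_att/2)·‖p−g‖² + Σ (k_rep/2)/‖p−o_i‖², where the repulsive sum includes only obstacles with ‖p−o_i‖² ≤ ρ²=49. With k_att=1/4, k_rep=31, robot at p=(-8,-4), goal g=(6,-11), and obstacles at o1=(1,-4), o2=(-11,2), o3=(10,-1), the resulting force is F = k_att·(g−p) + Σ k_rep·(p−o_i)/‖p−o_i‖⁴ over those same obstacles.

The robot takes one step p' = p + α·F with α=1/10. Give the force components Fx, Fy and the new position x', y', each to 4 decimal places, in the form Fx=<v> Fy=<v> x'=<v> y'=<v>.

Fx=3.5459 Fy=-1.8419 x'=-7.6454 y'=-4.1842

F_att = 1/4·(g−p) = 1/4·(14,-7) = (3.5000,-1.7500)
o1: d²=81 > ρ²=49 → inactive
o2: d²=45 ≤ ρ²=49; F_rep = 31·(3,-6)/45² = (0.0459,-0.0919)
o3: d²=333 > ρ²=49 → inactive
F = F_att + ΣF_rep = (3.5459,-1.8419)
p' = p + 1/10·F = (-7.6454,-4.1842)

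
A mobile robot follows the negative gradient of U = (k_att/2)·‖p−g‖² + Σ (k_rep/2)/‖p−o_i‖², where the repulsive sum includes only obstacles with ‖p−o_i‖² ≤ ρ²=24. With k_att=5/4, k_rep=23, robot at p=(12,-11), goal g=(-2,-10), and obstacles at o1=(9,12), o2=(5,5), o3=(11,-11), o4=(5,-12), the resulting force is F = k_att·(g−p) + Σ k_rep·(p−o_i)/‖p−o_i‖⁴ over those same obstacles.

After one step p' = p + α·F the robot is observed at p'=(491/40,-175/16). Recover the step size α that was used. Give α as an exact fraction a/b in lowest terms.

F_att = 5/4·(g−p) = 5/4·(-14,1) = (-17.5000,1.2500)
o1: d²=538 > ρ²=24 → inactive
o2: d²=305 > ρ²=24 → inactive
o3: d²=1 ≤ ρ²=24; F_rep = 23·(1,0)/1² = (23.0000,0.0000)
o4: d²=50 > ρ²=24 → inactive
F = F_att + ΣF_rep = (5.5000,1.2500)
Δp = p'−p = (0.2750,0.0625); α = Δx/Fx = (11/40) / (11/2) = 1/20
check: Δy/Fy = (1/16) / (5/4) = 1/20 ✓

α = 1/20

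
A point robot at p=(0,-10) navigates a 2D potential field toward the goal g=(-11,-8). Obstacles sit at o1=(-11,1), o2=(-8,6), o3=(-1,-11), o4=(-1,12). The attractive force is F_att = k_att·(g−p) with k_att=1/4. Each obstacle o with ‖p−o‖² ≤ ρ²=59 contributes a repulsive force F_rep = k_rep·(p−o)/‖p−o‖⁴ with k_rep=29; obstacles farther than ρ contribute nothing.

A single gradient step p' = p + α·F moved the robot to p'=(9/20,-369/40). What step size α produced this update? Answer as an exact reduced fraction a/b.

α = 1/10

F_att = 1/4·(g−p) = 1/4·(-11,2) = (-2.7500,0.5000)
o1: d²=242 > ρ²=59 → inactive
o2: d²=320 > ρ²=59 → inactive
o3: d²=2 ≤ ρ²=59; F_rep = 29·(1,1)/2² = (7.2500,7.2500)
o4: d²=485 > ρ²=59 → inactive
F = F_att + ΣF_rep = (4.5000,7.7500)
Δp = p'−p = (0.4500,0.7750); α = Δx/Fx = (9/20) / (9/2) = 1/10
check: Δy/Fy = (31/40) / (31/4) = 1/10 ✓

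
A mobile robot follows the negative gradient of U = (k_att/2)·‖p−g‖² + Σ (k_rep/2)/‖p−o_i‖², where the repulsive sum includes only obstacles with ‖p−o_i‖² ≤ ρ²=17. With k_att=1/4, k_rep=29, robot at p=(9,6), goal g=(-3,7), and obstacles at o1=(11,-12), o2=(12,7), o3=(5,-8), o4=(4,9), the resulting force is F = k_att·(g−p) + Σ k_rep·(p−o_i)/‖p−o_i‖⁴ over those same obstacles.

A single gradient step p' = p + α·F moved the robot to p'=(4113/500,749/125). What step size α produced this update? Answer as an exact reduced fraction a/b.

α = 1/5

F_att = 1/4·(g−p) = 1/4·(-12,1) = (-3.0000,0.2500)
o1: d²=328 > ρ²=17 → inactive
o2: d²=10 ≤ ρ²=17; F_rep = 29·(-3,-1)/10² = (-0.8700,-0.2900)
o3: d²=212 > ρ²=17 → inactive
o4: d²=34 > ρ²=17 → inactive
F = F_att + ΣF_rep = (-3.8700,-0.0400)
Δp = p'−p = (-0.7740,-0.0080); α = Δx/Fx = (-387/500) / (-387/100) = 1/5
check: Δy/Fy = (-1/125) / (-1/25) = 1/5 ✓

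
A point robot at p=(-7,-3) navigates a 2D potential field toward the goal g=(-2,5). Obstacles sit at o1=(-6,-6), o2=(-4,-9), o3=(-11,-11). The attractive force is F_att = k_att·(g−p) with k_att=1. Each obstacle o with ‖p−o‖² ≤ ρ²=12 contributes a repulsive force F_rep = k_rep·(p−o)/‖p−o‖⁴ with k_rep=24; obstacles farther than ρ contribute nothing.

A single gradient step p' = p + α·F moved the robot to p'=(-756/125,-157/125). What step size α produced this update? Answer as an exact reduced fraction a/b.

F_att = 1·(g−p) = 1·(5,8) = (5.0000,8.0000)
o1: d²=10 ≤ ρ²=12; F_rep = 24·(-1,3)/10² = (-0.2400,0.7200)
o2: d²=45 > ρ²=12 → inactive
o3: d²=80 > ρ²=12 → inactive
F = F_att + ΣF_rep = (4.7600,8.7200)
Δp = p'−p = (0.9520,1.7440); α = Δx/Fx = (119/125) / (119/25) = 1/5
check: Δy/Fy = (218/125) / (218/25) = 1/5 ✓

α = 1/5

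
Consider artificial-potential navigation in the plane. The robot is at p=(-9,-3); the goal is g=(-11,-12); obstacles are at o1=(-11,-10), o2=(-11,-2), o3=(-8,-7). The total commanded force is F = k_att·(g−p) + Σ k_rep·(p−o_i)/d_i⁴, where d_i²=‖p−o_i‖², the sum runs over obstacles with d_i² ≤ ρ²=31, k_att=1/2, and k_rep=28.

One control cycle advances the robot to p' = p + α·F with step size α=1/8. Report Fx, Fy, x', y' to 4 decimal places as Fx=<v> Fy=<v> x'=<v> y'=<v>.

Fx=1.1431 Fy=-5.2325 x'=-8.8571 y'=-3.6541

F_att = 1/2·(g−p) = 1/2·(-2,-9) = (-1.0000,-4.5000)
o1: d²=53 > ρ²=31 → inactive
o2: d²=5 ≤ ρ²=31; F_rep = 28·(2,-1)/5² = (2.2400,-1.1200)
o3: d²=17 ≤ ρ²=31; F_rep = 28·(-1,4)/17² = (-0.0969,0.3875)
F = F_att + ΣF_rep = (1.1431,-5.2325)
p' = p + 1/8·F = (-8.8571,-3.6541)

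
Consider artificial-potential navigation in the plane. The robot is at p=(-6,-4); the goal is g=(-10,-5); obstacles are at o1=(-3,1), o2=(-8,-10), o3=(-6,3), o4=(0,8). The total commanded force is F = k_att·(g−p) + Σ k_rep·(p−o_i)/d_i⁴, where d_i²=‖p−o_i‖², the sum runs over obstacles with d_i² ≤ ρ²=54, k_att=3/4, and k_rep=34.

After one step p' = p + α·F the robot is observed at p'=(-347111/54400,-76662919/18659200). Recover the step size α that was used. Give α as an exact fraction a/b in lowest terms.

F_att = 3/4·(g−p) = 3/4·(-4,-1) = (-3.0000,-0.7500)
o1: d²=34 ≤ ρ²=54; F_rep = 34·(-3,-5)/34² = (-0.0882,-0.1471)
o2: d²=40 ≤ ρ²=54; F_rep = 34·(2,6)/40² = (0.0425,0.1275)
o3: d²=49 ≤ ρ²=54; F_rep = 34·(0,-7)/49² = (0.0000,-0.0991)
o4: d²=180 > ρ²=54 → inactive
F = F_att + ΣF_rep = (-3.0457,-0.8687)
Δp = p'−p = (-0.3807,-0.1086); α = Δx/Fx = (-20711/54400) / (-20711/6800) = 1/8
check: Δy/Fy = (-2026119/18659200) / (-2026119/2332400) = 1/8 ✓

α = 1/8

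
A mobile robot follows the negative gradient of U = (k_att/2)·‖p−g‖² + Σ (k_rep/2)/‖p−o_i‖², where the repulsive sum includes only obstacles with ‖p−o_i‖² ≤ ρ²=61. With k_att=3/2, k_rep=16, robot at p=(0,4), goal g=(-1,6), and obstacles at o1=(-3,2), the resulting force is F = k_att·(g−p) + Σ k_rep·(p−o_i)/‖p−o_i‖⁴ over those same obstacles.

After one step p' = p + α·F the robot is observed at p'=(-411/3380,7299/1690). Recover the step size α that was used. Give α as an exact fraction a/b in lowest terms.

α = 1/10

F_att = 3/2·(g−p) = 3/2·(-1,2) = (-1.5000,3.0000)
o1: d²=13 ≤ ρ²=61; F_rep = 16·(3,2)/13² = (0.2840,0.1893)
F = F_att + ΣF_rep = (-1.2160,3.1893)
Δp = p'−p = (-0.1216,0.3189); α = Δx/Fx = (-411/3380) / (-411/338) = 1/10
check: Δy/Fy = (539/1690) / (539/169) = 1/10 ✓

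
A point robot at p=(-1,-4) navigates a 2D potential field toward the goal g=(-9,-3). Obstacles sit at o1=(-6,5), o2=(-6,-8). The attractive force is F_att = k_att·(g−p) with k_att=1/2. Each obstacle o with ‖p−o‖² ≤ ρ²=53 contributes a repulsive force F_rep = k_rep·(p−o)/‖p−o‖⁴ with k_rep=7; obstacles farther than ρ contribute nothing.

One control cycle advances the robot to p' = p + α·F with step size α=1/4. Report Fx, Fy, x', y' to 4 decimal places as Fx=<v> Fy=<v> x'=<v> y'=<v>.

Fx=-3.9792 Fy=0.5167 x'=-1.9948 y'=-3.8708

F_att = 1/2·(g−p) = 1/2·(-8,1) = (-4.0000,0.5000)
o1: d²=106 > ρ²=53 → inactive
o2: d²=41 ≤ ρ²=53; F_rep = 7·(5,4)/41² = (0.0208,0.0167)
F = F_att + ΣF_rep = (-3.9792,0.5167)
p' = p + 1/4·F = (-1.9948,-3.8708)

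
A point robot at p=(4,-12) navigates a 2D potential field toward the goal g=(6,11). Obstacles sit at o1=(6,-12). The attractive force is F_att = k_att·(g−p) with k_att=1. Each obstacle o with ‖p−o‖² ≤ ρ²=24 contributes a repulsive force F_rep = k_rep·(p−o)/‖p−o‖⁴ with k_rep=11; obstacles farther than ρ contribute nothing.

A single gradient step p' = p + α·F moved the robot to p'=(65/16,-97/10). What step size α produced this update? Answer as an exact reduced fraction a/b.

α = 1/10

F_att = 1·(g−p) = 1·(2,23) = (2.0000,23.0000)
o1: d²=4 ≤ ρ²=24; F_rep = 11·(-2,0)/4² = (-1.3750,0.0000)
F = F_att + ΣF_rep = (0.6250,23.0000)
Δp = p'−p = (0.0625,2.3000); α = Δx/Fx = (1/16) / (5/8) = 1/10
check: Δy/Fy = (23/10) / (23) = 1/10 ✓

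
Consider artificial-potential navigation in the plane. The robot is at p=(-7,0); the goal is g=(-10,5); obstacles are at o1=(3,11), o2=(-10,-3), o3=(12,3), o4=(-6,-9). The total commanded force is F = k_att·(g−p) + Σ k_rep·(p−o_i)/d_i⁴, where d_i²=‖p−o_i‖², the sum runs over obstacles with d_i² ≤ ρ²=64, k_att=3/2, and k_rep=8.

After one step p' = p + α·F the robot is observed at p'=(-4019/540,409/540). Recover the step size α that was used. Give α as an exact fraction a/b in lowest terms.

F_att = 3/2·(g−p) = 3/2·(-3,5) = (-4.5000,7.5000)
o1: d²=221 > ρ²=64 → inactive
o2: d²=18 ≤ ρ²=64; F_rep = 8·(3,3)/18² = (0.0741,0.0741)
o3: d²=370 > ρ²=64 → inactive
o4: d²=82 > ρ²=64 → inactive
F = F_att + ΣF_rep = (-4.4259,7.5741)
Δp = p'−p = (-0.4426,0.7574); α = Δx/Fx = (-239/540) / (-239/54) = 1/10
check: Δy/Fy = (409/540) / (409/54) = 1/10 ✓

α = 1/10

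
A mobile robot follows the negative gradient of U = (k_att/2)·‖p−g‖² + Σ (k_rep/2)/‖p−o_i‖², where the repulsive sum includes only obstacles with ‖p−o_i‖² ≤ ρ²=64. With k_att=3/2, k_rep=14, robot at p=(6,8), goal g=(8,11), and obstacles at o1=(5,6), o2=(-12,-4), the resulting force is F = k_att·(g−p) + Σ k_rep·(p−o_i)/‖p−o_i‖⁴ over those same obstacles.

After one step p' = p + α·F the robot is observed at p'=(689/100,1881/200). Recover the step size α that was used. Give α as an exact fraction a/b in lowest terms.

α = 1/4

F_att = 3/2·(g−p) = 3/2·(2,3) = (3.0000,4.5000)
o1: d²=5 ≤ ρ²=64; F_rep = 14·(1,2)/5² = (0.5600,1.1200)
o2: d²=468 > ρ²=64 → inactive
F = F_att + ΣF_rep = (3.5600,5.6200)
Δp = p'−p = (0.8900,1.4050); α = Δx/Fx = (89/100) / (89/25) = 1/4
check: Δy/Fy = (281/200) / (281/50) = 1/4 ✓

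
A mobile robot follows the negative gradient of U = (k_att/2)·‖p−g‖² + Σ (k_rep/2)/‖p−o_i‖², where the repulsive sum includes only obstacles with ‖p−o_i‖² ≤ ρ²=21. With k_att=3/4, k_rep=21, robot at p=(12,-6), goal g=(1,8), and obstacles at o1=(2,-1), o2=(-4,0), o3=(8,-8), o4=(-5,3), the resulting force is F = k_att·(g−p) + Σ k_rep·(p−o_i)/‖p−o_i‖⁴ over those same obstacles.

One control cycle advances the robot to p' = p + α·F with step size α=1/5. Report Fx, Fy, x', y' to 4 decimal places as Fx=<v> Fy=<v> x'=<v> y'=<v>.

Fx=-8.0400 Fy=10.6050 x'=10.3920 y'=-3.8790

F_att = 3/4·(g−p) = 3/4·(-11,14) = (-8.2500,10.5000)
o1: d²=125 > ρ²=21 → inactive
o2: d²=292 > ρ²=21 → inactive
o3: d²=20 ≤ ρ²=21; F_rep = 21·(4,2)/20² = (0.2100,0.1050)
o4: d²=370 > ρ²=21 → inactive
F = F_att + ΣF_rep = (-8.0400,10.6050)
p' = p + 1/5·F = (10.3920,-3.8790)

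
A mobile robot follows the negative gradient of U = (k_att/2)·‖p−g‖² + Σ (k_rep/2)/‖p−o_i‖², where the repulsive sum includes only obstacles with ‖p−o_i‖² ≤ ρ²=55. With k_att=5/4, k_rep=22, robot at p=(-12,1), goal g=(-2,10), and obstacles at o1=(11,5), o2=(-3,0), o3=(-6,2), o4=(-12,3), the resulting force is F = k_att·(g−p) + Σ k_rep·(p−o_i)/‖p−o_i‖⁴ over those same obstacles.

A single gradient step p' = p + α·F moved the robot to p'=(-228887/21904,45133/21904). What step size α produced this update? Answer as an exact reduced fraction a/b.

α = 1/8

F_att = 5/4·(g−p) = 5/4·(10,9) = (12.5000,11.2500)
o1: d²=545 > ρ²=55 → inactive
o2: d²=82 > ρ²=55 → inactive
o3: d²=37 ≤ ρ²=55; F_rep = 22·(-6,-1)/37² = (-0.0964,-0.0161)
o4: d²=4 ≤ ρ²=55; F_rep = 22·(0,-2)/4² = (0.0000,-2.7500)
F = F_att + ΣF_rep = (12.4036,8.4839)
Δp = p'−p = (1.5504,1.0605); α = Δx/Fx = (33961/21904) / (33961/2738) = 1/8
check: Δy/Fy = (23229/21904) / (23229/2738) = 1/8 ✓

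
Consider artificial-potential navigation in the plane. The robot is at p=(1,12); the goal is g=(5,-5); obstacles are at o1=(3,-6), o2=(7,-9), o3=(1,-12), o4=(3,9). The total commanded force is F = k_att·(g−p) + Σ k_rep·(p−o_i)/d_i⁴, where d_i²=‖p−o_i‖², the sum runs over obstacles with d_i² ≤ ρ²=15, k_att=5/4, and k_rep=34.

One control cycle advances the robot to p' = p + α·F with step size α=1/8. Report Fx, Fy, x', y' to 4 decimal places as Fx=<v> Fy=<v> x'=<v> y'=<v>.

Fx=4.5976 Fy=-20.6464 x'=1.5747 y'=9.4192

F_att = 5/4·(g−p) = 5/4·(4,-17) = (5.0000,-21.2500)
o1: d²=328 > ρ²=15 → inactive
o2: d²=477 > ρ²=15 → inactive
o3: d²=576 > ρ²=15 → inactive
o4: d²=13 ≤ ρ²=15; F_rep = 34·(-2,3)/13² = (-0.4024,0.6036)
F = F_att + ΣF_rep = (4.5976,-20.6464)
p' = p + 1/8·F = (1.5747,9.4192)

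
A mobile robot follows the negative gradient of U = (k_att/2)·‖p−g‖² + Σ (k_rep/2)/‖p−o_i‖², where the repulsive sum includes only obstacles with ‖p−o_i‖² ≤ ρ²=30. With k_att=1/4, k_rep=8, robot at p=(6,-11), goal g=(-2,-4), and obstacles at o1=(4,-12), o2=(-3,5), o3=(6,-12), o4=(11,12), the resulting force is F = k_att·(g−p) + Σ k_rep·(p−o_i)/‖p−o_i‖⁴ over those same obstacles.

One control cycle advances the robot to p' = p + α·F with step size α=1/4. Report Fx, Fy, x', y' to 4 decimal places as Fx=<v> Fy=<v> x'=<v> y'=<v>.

Fx=-1.3600 Fy=10.0700 x'=5.6600 y'=-8.4825

F_att = 1/4·(g−p) = 1/4·(-8,7) = (-2.0000,1.7500)
o1: d²=5 ≤ ρ²=30; F_rep = 8·(2,1)/5² = (0.6400,0.3200)
o2: d²=337 > ρ²=30 → inactive
o3: d²=1 ≤ ρ²=30; F_rep = 8·(0,1)/1² = (0.0000,8.0000)
o4: d²=554 > ρ²=30 → inactive
F = F_att + ΣF_rep = (-1.3600,10.0700)
p' = p + 1/4·F = (5.6600,-8.4825)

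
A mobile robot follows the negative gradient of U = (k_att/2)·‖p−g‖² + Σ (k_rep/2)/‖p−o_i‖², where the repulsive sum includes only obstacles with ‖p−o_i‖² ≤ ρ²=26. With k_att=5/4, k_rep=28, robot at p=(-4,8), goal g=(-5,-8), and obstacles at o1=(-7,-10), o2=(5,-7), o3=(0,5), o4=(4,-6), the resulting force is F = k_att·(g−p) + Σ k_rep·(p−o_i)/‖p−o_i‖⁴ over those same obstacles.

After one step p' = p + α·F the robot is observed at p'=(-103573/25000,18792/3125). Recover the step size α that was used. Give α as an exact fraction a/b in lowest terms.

α = 1/10

F_att = 5/4·(g−p) = 5/4·(-1,-16) = (-1.2500,-20.0000)
o1: d²=333 > ρ²=26 → inactive
o2: d²=306 > ρ²=26 → inactive
o3: d²=25 ≤ ρ²=26; F_rep = 28·(-4,3)/25² = (-0.1792,0.1344)
o4: d²=260 > ρ²=26 → inactive
F = F_att + ΣF_rep = (-1.4292,-19.8656)
Δp = p'−p = (-0.1429,-1.9866); α = Δx/Fx = (-3573/25000) / (-3573/2500) = 1/10
check: Δy/Fy = (-6208/3125) / (-12416/625) = 1/10 ✓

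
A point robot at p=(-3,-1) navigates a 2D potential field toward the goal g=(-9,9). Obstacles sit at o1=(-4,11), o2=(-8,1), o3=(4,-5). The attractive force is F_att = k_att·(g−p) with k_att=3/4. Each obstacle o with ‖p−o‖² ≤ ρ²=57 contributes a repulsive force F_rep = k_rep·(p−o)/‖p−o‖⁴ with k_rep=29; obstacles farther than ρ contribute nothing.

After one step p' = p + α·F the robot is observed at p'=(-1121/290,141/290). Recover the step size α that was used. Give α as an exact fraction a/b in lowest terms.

α = 1/5

F_att = 3/4·(g−p) = 3/4·(-6,10) = (-4.5000,7.5000)
o1: d²=145 > ρ²=57 → inactive
o2: d²=29 ≤ ρ²=57; F_rep = 29·(5,-2)/29² = (0.1724,-0.0690)
o3: d²=65 > ρ²=57 → inactive
F = F_att + ΣF_rep = (-4.3276,7.4310)
Δp = p'−p = (-0.8655,1.4862); α = Δx/Fx = (-251/290) / (-251/58) = 1/5
check: Δy/Fy = (431/290) / (431/58) = 1/5 ✓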